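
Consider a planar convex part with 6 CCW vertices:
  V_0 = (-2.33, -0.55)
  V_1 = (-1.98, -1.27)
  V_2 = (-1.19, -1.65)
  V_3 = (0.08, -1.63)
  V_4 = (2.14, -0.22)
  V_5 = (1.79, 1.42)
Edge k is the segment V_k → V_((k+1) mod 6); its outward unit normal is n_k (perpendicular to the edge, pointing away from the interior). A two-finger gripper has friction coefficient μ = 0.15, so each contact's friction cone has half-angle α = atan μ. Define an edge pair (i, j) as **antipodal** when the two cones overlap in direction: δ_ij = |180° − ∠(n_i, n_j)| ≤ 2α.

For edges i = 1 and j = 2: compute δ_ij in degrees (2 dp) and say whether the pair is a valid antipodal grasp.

δ = 153.41°, invalid

α = atan 0.15 = 8.53°;  2α = 17.06°
edge 1: e_1 = (+0.79, -0.38);  n_1 = (-0.4335, -0.9012)
edge 2: e_2 = (+1.27, +0.02);  n_2 = (+0.0157, -0.9999)
∠(n_1, n_2) = 26.59°
δ = |180° − 26.59°| = 153.41°
153.41° > 2α = 17.06°  →  invalid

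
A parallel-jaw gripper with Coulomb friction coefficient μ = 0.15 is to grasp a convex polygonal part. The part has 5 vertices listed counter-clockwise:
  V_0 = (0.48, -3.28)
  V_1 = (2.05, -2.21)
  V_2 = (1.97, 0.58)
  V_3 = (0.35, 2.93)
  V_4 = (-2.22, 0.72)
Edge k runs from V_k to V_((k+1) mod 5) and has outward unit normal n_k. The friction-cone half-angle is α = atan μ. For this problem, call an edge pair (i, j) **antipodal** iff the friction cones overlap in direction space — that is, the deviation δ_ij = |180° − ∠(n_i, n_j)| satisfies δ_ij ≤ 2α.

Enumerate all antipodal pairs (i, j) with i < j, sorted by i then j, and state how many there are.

count = 2; pairs: (0,3), (2,4)

α = atan 0.15 = 8.53°;  2α = 17.06°
n_0 = (+0.5632, -0.8263)
n_1 = (+0.9996, +0.0287)
n_2 = (+0.8233, +0.5676)
n_3 = (-0.6520, +0.7582)
n_4 = (-0.8288, -0.5595)
  (0,1): δ = 122.63°  ·
  (0,2): δ = 89.69°  ·
  (0,3): δ = 6.42°  ✓
  (0,4): δ = 89.74°  ·
  (1,2): δ = 147.06°  ·
  (1,3): δ = 50.95°  ·
  (1,4): δ = 32.38°  ·
  (2,3): δ = 83.89°  ·
  (2,4): δ = 0.56°  ✓
  (3,4): δ = 96.67°  ·
antipodal pairs: 2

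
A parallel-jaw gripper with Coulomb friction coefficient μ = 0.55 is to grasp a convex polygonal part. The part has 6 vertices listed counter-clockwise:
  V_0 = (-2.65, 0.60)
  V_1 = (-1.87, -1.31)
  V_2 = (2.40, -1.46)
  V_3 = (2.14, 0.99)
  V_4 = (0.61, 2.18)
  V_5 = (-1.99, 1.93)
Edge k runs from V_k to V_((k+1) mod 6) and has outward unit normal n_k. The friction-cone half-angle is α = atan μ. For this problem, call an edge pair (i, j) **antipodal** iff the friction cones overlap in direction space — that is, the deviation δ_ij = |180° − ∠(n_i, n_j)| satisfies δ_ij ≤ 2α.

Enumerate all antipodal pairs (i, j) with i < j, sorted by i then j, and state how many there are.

α = atan 0.55 = 28.81°;  2α = 57.62°
n_0 = (-0.9258, -0.3781)
n_1 = (-0.0351, -0.9994)
n_2 = (+0.9944, +0.1055)
n_3 = (+0.6139, +0.7894)
n_4 = (-0.0957, +0.9954)
n_5 = (-0.8958, +0.4445)
  (0,1): δ = 114.23°  ·
  (0,2): δ = 16.16°  ✓
  (0,3): δ = 29.91°  ✓
  (0,4): δ = 73.28°  ·
  (0,5): δ = 131.39°  ·
  (1,2): δ = 81.93°  ·
  (1,3): δ = 35.86°  ✓
  (1,4): δ = 7.50°  ✓
  (1,5): δ = 65.62°  ·
  (2,3): δ = 133.93°  ·
  (2,4): δ = 90.57°  ·
  (2,5): δ = 32.45°  ✓
  (3,4): δ = 136.63°  ·
  (3,5): δ = 78.52°  ·
  (4,5): δ = 121.88°  ·
antipodal pairs: 5

count = 5; pairs: (0,2), (0,3), (1,3), (1,4), (2,5)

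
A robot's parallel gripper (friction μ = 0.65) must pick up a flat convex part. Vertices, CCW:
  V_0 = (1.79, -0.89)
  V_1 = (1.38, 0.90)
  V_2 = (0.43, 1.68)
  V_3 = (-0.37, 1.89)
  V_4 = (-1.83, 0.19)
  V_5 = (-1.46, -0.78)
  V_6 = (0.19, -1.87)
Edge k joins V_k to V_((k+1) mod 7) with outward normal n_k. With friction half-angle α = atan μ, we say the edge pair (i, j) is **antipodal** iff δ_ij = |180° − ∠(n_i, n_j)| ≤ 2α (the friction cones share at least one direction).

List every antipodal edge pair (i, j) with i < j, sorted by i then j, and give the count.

count = 9; pairs: (0,3), (0,4), (0,5), (1,4), (1,5), (2,4), (2,5), (2,6), (3,6)

α = atan 0.65 = 33.02°;  2α = 66.05°
n_0 = (+0.9748, +0.2233)
n_1 = (+0.6346, +0.7729)
n_2 = (+0.2539, +0.9672)
n_3 = (-0.7586, +0.6515)
n_4 = (-0.9343, -0.3564)
n_5 = (-0.5512, -0.8344)
n_6 = (+0.5223, -0.8528)
  (0,1): δ = 142.29°  ·
  (0,2): δ = 117.61°  ·
  (0,3): δ = 53.56°  ✓
  (0,4): δ = 7.98°  ✓
  (0,5): δ = 43.65°  ✓
  (0,6): δ = 108.59°  ·
  (1,2): δ = 155.32°  ·
  (1,3): δ = 91.27°  ·
  (1,4): δ = 29.73°  ✓
  (1,5): δ = 5.94°  ✓
  (1,6): δ = 70.88°  ·
  (2,3): δ = 115.95°  ·
  (2,4): δ = 54.41°  ✓
  (2,5): δ = 18.74°  ✓
  (2,6): δ = 46.20°  ✓
  (3,4): δ = 118.46°  ·
  (3,5): δ = 82.79°  ·
  (3,6): δ = 17.86°  ✓
  (4,5): δ = 144.33°  ·
  (4,6): δ = 79.39°  ·
  (5,6): δ = 115.06°  ·
antipodal pairs: 9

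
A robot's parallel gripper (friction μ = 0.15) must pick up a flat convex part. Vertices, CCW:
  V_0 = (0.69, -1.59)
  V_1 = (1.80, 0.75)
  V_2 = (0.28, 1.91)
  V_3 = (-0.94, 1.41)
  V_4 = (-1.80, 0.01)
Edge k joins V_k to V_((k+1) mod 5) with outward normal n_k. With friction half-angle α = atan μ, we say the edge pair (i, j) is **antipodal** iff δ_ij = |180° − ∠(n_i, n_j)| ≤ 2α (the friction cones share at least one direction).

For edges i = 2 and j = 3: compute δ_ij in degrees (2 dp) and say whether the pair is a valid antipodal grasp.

α = atan 0.15 = 8.53°;  2α = 17.06°
edge 2: e_2 = (-1.22, -0.50);  n_2 = (-0.3792, +0.9253)
edge 3: e_3 = (-0.86, -1.40);  n_3 = (-0.8521, +0.5234)
∠(n_2, n_3) = 36.15°
δ = |180° − 36.15°| = 143.85°
143.85° > 2α = 17.06°  →  invalid

δ = 143.85°, invalid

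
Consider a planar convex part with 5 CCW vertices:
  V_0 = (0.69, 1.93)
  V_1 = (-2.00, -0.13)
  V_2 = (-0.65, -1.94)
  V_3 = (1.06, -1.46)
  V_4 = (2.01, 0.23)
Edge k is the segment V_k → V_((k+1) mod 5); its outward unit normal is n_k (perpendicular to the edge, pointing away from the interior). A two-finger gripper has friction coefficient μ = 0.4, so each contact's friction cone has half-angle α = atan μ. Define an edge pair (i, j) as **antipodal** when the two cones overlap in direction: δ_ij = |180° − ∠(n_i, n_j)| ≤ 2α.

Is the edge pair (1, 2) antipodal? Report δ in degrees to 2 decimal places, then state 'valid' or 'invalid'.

α = atan 0.4 = 21.80°;  2α = 43.60°
edge 1: e_1 = (+1.35, -1.81);  n_1 = (-0.8016, -0.5979)
edge 2: e_2 = (+1.71, +0.48);  n_2 = (+0.2703, -0.9628)
∠(n_1, n_2) = 68.96°
δ = |180° − 68.96°| = 111.04°
111.04° > 2α = 43.60°  →  invalid

δ = 111.04°, invalid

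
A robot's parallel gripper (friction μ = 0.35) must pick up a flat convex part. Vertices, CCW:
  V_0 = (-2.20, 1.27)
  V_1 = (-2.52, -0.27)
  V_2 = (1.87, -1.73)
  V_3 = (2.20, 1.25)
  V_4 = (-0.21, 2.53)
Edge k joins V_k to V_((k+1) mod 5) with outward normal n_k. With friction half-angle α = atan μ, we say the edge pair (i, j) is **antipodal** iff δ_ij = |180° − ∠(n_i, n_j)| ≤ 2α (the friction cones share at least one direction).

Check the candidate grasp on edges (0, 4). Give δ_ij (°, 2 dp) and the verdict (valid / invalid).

δ = 134.08°, invalid

α = atan 0.35 = 19.29°;  2α = 38.58°
edge 0: e_0 = (-0.32, -1.54);  n_0 = (-0.9791, +0.2034)
edge 4: e_4 = (-1.99, -1.26);  n_4 = (-0.5350, +0.8449)
∠(n_0, n_4) = 45.92°
δ = |180° − 45.92°| = 134.08°
134.08° > 2α = 38.58°  →  invalid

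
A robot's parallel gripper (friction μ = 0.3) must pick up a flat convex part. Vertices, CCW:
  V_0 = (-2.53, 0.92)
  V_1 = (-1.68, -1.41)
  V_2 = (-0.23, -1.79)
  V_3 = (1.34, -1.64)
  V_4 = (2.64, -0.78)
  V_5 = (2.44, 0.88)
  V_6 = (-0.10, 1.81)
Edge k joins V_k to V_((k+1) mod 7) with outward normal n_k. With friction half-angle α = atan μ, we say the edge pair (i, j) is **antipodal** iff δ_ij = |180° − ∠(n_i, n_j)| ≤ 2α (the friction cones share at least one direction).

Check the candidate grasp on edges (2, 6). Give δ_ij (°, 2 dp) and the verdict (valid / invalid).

δ = 14.66°, valid

α = atan 0.3 = 16.70°;  2α = 33.40°
edge 2: e_2 = (+1.57, +0.15);  n_2 = (+0.0951, -0.9955)
edge 6: e_6 = (-2.43, -0.89);  n_6 = (-0.3439, +0.9390)
∠(n_2, n_6) = 165.34°
δ = |180° − 165.34°| = 14.66°
14.66° ≤ 2α = 33.40°  →  valid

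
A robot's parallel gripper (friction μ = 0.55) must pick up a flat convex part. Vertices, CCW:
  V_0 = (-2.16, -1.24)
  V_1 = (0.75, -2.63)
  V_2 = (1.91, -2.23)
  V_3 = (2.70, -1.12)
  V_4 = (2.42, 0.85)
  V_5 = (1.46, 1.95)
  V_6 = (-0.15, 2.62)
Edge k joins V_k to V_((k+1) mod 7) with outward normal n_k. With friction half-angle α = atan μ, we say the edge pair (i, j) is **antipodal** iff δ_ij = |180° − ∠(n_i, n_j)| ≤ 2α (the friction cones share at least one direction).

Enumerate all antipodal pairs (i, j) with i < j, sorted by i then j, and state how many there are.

count = 7; pairs: (0,3), (0,4), (0,5), (1,5), (1,6), (2,6), (3,6)

α = atan 0.55 = 28.81°;  2α = 57.62°
n_0 = (-0.4310, -0.9023)
n_1 = (+0.3260, -0.9454)
n_2 = (+0.8147, -0.5798)
n_3 = (+0.9900, +0.1407)
n_4 = (+0.7534, +0.6575)
n_5 = (+0.3842, +0.9232)
n_6 = (-0.8870, +0.4619)
  (0,1): δ = 135.44°  ·
  (0,2): δ = 99.91°  ·
  (0,3): δ = 56.38°  ✓
  (0,4): δ = 23.36°  ✓
  (0,5): δ = 2.94°  ✓
  (0,6): δ = 88.02°  ·
  (1,2): δ = 144.47°  ·
  (1,3): δ = 100.94°  ·
  (1,4): δ = 67.91°  ·
  (1,5): δ = 41.62°  ✓
  (1,6): δ = 43.47°  ✓
  (2,3): δ = 136.47°  ·
  (2,4): δ = 103.45°  ·
  (2,5): δ = 77.15°  ·
  (2,6): δ = 7.93°  ✓
  (3,4): δ = 146.98°  ·
  (3,5): δ = 120.68°  ·
  (3,6): δ = 35.60°  ✓
  (4,5): δ = 153.71°  ·
  (4,6): δ = 68.62°  ·
  (5,6): δ = 94.91°  ·
antipodal pairs: 7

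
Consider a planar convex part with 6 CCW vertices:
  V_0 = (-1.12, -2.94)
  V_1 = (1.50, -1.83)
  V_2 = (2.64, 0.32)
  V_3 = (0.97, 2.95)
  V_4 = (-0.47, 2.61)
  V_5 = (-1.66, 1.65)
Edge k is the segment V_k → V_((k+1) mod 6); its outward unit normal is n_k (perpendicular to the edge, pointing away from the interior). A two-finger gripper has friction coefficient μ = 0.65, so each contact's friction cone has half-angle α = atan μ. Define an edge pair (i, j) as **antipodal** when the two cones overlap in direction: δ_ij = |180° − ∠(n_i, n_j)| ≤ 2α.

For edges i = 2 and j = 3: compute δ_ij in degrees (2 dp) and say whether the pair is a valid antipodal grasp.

δ = 109.13°, invalid

α = atan 0.65 = 33.02°;  2α = 66.05°
edge 2: e_2 = (-1.67, +2.63);  n_2 = (+0.8442, +0.5360)
edge 3: e_3 = (-1.44, -0.34);  n_3 = (-0.2298, +0.9732)
∠(n_2, n_3) = 70.87°
δ = |180° − 70.87°| = 109.13°
109.13° > 2α = 66.05°  →  invalid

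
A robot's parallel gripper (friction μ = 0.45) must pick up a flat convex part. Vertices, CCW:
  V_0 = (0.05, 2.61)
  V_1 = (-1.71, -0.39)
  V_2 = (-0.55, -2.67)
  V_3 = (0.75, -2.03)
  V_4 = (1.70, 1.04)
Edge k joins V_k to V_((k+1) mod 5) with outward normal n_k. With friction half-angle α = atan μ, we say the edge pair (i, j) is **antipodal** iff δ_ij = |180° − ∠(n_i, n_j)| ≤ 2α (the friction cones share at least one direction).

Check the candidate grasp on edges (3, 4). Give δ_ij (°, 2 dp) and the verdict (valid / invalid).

δ = 116.38°, invalid

α = atan 0.45 = 24.23°;  2α = 48.46°
edge 3: e_3 = (+0.95, +3.07);  n_3 = (+0.9553, -0.2956)
edge 4: e_4 = (-1.65, +1.57);  n_4 = (+0.6893, +0.7245)
∠(n_3, n_4) = 63.62°
δ = |180° − 63.62°| = 116.38°
116.38° > 2α = 48.46°  →  invalid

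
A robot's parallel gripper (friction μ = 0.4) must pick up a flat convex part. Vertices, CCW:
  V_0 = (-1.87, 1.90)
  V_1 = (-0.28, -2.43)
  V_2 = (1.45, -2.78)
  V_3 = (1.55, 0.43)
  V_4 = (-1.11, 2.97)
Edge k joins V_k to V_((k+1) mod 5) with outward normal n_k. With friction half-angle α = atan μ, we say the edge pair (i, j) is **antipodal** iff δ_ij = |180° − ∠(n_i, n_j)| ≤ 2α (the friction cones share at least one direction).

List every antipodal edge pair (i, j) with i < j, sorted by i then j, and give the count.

count = 4; pairs: (0,2), (0,3), (1,3), (2,4)

α = atan 0.4 = 21.80°;  2α = 43.60°
n_0 = (-0.9387, -0.3447)
n_1 = (-0.1983, -0.9801)
n_2 = (+0.9995, -0.0311)
n_3 = (+0.6906, +0.7232)
n_4 = (-0.8153, +0.5791)
  (0,1): δ = 121.60°  ·
  (0,2): δ = 21.95°  ✓
  (0,3): δ = 26.16°  ✓
  (0,4): δ = 124.45°  ·
  (1,2): δ = 80.35°  ·
  (1,3): δ = 32.24°  ✓
  (1,4): δ = 66.05°  ·
  (2,3): δ = 131.89°  ·
  (2,4): δ = 33.60°  ✓
  (3,4): δ = 81.71°  ·
antipodal pairs: 4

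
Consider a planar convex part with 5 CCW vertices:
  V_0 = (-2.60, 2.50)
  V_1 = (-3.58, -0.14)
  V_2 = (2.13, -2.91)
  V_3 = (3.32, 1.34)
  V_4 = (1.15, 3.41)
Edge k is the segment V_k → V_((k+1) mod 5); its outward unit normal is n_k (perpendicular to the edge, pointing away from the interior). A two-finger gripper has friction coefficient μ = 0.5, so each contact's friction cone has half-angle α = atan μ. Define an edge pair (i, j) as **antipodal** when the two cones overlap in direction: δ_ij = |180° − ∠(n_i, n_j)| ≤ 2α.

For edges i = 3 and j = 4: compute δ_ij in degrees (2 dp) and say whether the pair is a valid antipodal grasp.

δ = 122.71°, invalid

α = atan 0.5 = 26.57°;  2α = 53.13°
edge 3: e_3 = (-2.17, +2.07);  n_3 = (+0.6902, +0.7236)
edge 4: e_4 = (-3.75, -0.91);  n_4 = (-0.2358, +0.9718)
∠(n_3, n_4) = 57.29°
δ = |180° − 57.29°| = 122.71°
122.71° > 2α = 53.13°  →  invalid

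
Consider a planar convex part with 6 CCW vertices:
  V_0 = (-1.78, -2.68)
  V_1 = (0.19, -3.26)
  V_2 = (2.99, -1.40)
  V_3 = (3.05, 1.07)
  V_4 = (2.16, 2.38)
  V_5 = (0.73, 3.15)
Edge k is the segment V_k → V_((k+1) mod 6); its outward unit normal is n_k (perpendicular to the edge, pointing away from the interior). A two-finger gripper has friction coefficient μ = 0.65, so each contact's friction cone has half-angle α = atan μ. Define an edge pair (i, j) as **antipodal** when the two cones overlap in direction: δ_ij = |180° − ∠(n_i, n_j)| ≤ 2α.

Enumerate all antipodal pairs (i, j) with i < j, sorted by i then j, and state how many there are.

count = 6; pairs: (0,3), (0,4), (1,4), (1,5), (2,5), (3,5)

α = atan 0.65 = 33.02°;  2α = 66.05°
n_0 = (-0.2824, -0.9593)
n_1 = (+0.5533, -0.8330)
n_2 = (+0.9997, -0.0243)
n_3 = (+0.8272, +0.5620)
n_4 = (+0.4741, +0.8805)
n_5 = (-0.9185, +0.3954)
  (0,1): δ = 130.00°  ·
  (0,2): δ = 74.99°  ·
  (0,3): δ = 39.40°  ✓
  (0,4): δ = 11.90°  ✓
  (0,5): δ = 83.11°  ·
  (1,2): δ = 124.99°  ·
  (1,3): δ = 89.40°  ·
  (1,4): δ = 61.90°  ✓
  (1,5): δ = 33.11°  ✓
  (2,3): δ = 144.42°  ·
  (2,4): δ = 116.91°  ·
  (2,5): δ = 21.90°  ✓
  (3,4): δ = 152.49°  ·
  (3,5): δ = 57.49°  ✓
  (4,5): δ = 84.99°  ·
antipodal pairs: 6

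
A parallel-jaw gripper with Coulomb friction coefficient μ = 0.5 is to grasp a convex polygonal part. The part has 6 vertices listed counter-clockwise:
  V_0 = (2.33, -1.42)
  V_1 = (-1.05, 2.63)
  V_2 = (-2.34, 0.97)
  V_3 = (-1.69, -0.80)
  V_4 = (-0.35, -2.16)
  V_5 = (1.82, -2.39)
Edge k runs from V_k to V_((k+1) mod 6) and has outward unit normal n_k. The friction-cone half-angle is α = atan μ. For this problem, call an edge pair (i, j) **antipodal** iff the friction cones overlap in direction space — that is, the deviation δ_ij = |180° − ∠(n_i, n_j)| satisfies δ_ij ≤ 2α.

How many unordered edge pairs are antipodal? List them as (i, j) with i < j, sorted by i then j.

count = 5; pairs: (0,2), (0,3), (0,4), (1,5), (2,5)

α = atan 0.5 = 26.57°;  2α = 53.13°
n_0 = (+0.7678, +0.6407)
n_1 = (-0.7896, +0.6136)
n_2 = (-0.9387, -0.3447)
n_3 = (-0.7123, -0.7018)
n_4 = (-0.1054, -0.9944)
n_5 = (+0.8851, -0.4654)
  (0,1): δ = 77.70°  ·
  (0,2): δ = 19.68°  ✓
  (0,3): δ = 4.73°  ✓
  (0,4): δ = 44.10°  ✓
  (0,5): δ = 112.42°  ·
  (1,2): δ = 121.98°  ·
  (1,3): δ = 97.57°  ·
  (1,4): δ = 58.20°  ·
  (1,5): δ = 10.12°  ✓
  (2,3): δ = 155.59°  ·
  (2,4): δ = 116.22°  ·
  (2,5): δ = 47.90°  ✓
  (3,4): δ = 140.63°  ·
  (3,5): δ = 72.31°  ·
  (4,5): δ = 111.68°  ·
antipodal pairs: 5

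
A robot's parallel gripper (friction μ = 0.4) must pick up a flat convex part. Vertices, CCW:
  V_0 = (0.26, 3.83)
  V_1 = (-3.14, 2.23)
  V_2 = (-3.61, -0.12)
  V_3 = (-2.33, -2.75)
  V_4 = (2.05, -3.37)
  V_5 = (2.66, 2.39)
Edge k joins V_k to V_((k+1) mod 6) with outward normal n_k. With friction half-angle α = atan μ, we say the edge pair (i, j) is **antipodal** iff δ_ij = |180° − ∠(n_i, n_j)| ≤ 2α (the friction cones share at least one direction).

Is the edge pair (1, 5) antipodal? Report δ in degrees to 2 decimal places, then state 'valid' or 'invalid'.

α = atan 0.4 = 21.80°;  2α = 43.60°
edge 1: e_1 = (-0.47, -2.35);  n_1 = (-0.9806, +0.1961)
edge 5: e_5 = (-2.40, +1.44);  n_5 = (+0.5145, +0.8575)
∠(n_1, n_5) = 109.65°
δ = |180° − 109.65°| = 70.35°
70.35° > 2α = 43.60°  →  invalid

δ = 70.35°, invalid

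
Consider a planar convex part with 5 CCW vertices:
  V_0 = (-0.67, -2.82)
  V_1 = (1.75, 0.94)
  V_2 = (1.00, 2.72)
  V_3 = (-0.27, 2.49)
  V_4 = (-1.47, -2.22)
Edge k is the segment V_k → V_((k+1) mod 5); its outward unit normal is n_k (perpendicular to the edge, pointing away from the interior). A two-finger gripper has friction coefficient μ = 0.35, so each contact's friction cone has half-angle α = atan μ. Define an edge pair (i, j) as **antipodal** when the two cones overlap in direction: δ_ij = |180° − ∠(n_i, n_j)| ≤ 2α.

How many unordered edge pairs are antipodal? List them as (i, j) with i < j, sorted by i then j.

α = atan 0.35 = 19.29°;  2α = 38.58°
n_0 = (+0.8409, -0.5412)
n_1 = (+0.9215, +0.3883)
n_2 = (-0.1782, +0.9840)
n_3 = (-0.9690, +0.2469)
n_4 = (-0.6000, -0.8000)
  (0,1): δ = 124.39°  ·
  (0,2): δ = 46.97°  ·
  (0,3): δ = 18.47°  ✓
  (0,4): δ = 85.90°  ·
  (1,2): δ = 102.58°  ·
  (1,3): δ = 37.14°  ✓
  (1,4): δ = 30.28°  ✓
  (2,3): δ = 114.56°  ·
  (2,4): δ = 47.14°  ·
  (3,4): δ = 112.58°  ·
antipodal pairs: 3

count = 3; pairs: (0,3), (1,3), (1,4)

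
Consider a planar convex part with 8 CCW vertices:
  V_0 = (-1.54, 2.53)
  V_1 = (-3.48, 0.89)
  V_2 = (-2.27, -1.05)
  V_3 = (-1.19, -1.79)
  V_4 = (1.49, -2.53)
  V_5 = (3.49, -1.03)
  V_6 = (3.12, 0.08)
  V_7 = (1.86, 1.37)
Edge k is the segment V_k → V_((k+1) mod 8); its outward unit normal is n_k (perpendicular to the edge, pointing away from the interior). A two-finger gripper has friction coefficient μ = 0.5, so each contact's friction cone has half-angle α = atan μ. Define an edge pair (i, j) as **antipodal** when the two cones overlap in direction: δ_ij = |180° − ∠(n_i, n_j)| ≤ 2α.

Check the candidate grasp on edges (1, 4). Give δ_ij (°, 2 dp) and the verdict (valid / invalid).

α = atan 0.5 = 26.57°;  2α = 53.13°
edge 1: e_1 = (+1.21, -1.94);  n_1 = (-0.8485, -0.5292)
edge 4: e_4 = (+2.00, +1.50);  n_4 = (+0.6000, -0.8000)
∠(n_1, n_4) = 94.92°
δ = |180° − 94.92°| = 85.08°
85.08° > 2α = 53.13°  →  invalid

δ = 85.08°, invalid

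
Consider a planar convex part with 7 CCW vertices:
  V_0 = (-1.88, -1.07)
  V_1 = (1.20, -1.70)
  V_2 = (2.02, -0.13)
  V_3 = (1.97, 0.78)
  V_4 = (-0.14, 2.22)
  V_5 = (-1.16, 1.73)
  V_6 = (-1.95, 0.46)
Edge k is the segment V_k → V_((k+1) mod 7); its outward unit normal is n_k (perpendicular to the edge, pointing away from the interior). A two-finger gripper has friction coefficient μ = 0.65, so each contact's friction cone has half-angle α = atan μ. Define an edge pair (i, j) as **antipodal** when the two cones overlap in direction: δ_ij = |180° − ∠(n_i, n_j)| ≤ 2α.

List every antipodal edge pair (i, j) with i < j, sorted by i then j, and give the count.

α = atan 0.65 = 33.02°;  2α = 66.05°
n_0 = (-0.2004, -0.9797)
n_1 = (+0.8864, -0.4630)
n_2 = (+0.9985, +0.0549)
n_3 = (+0.5637, +0.8260)
n_4 = (-0.4330, +0.9014)
n_5 = (-0.8491, +0.5282)
n_6 = (-0.9990, -0.0457)
  (0,1): δ = 106.02°  ·
  (0,2): δ = 75.29°  ·
  (0,3): δ = 22.75°  ✓
  (0,4): δ = 37.22°  ✓
  (0,5): δ = 69.68°  ·
  (0,6): δ = 104.18°  ·
  (1,2): δ = 149.28°  ·
  (1,3): δ = 96.73°  ·
  (1,4): δ = 36.76°  ✓
  (1,5): δ = 4.31°  ✓
  (1,6): δ = 30.20°  ✓
  (2,3): δ = 127.46°  ·
  (2,4): δ = 67.49°  ·
  (2,5): δ = 35.03°  ✓
  (2,6): δ = 0.53°  ✓
  (3,4): δ = 120.03°  ·
  (3,5): δ = 87.57°  ·
  (3,6): δ = 53.07°  ✓
  (4,5): δ = 147.54°  ·
  (4,6): δ = 113.04°  ·
  (5,6): δ = 145.50°  ·
antipodal pairs: 8

count = 8; pairs: (0,3), (0,4), (1,4), (1,5), (1,6), (2,5), (2,6), (3,6)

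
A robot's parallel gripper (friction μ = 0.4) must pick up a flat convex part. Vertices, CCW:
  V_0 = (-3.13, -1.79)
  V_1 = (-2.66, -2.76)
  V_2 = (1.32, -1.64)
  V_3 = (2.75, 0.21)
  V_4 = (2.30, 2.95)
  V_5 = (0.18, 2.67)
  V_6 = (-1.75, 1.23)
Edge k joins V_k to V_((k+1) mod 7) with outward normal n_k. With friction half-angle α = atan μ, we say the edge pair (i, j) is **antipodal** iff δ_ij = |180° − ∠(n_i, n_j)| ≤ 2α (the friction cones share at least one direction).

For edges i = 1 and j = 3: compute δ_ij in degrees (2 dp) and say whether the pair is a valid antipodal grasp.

δ = 96.39°, invalid

α = atan 0.4 = 21.80°;  2α = 43.60°
edge 1: e_1 = (+3.98, +1.12);  n_1 = (+0.2709, -0.9626)
edge 3: e_3 = (-0.45, +2.74);  n_3 = (+0.9868, +0.1621)
∠(n_1, n_3) = 83.61°
δ = |180° − 83.61°| = 96.39°
96.39° > 2α = 43.60°  →  invalid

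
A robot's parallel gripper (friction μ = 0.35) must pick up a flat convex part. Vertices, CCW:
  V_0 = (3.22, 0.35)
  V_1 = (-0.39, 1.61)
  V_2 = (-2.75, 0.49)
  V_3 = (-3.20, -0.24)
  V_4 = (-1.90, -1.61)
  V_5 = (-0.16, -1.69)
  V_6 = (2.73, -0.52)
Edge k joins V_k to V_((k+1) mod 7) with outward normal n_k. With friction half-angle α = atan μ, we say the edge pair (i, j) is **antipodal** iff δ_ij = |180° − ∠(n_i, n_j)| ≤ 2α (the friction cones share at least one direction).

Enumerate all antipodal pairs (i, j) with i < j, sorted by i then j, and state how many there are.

count = 7; pairs: (0,3), (0,4), (1,4), (1,5), (1,6), (2,5), (2,6)

α = atan 0.35 = 19.29°;  2α = 38.58°
n_0 = (+0.3295, +0.9441)
n_1 = (-0.4287, +0.9034)
n_2 = (-0.8513, +0.5247)
n_3 = (-0.7254, -0.6883)
n_4 = (-0.0459, -0.9989)
n_5 = (+0.3753, -0.9269)
n_6 = (+0.8713, -0.4907)
  (0,1): δ = 135.37°  ·
  (0,2): δ = 102.41°  ·
  (0,3): δ = 27.26°  ✓
  (0,4): δ = 16.61°  ✓
  (0,5): δ = 41.28°  ·
  (0,6): δ = 79.85°  ·
  (1,2): δ = 147.04°  ·
  (1,3): δ = 71.89°  ·
  (1,4): δ = 28.02°  ✓
  (1,5): δ = 3.35°  ✓
  (1,6): δ = 35.22°  ✓
  (2,3): δ = 104.85°  ·
  (2,4): δ = 60.98°  ·
  (2,5): δ = 36.31°  ✓
  (2,6): δ = 2.26°  ✓
  (3,4): δ = 136.13°  ·
  (3,5): δ = 111.46°  ·
  (3,6): δ = 72.89°  ·
  (4,5): δ = 155.33°  ·
  (4,6): δ = 116.76°  ·
  (5,6): δ = 141.43°  ·
antipodal pairs: 7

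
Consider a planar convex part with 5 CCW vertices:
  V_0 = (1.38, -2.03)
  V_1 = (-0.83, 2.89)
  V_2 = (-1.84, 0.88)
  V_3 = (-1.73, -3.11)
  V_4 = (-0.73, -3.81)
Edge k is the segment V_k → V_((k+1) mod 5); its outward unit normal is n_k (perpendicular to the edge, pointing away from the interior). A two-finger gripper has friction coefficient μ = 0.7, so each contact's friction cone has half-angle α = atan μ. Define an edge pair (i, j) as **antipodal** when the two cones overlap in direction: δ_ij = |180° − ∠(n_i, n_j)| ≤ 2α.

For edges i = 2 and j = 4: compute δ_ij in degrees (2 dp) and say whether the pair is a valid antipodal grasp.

α = atan 0.7 = 34.99°;  2α = 69.98°
edge 2: e_2 = (+0.11, -3.99);  n_2 = (-0.9996, -0.0276)
edge 4: e_4 = (+2.11, +1.78);  n_4 = (+0.6448, -0.7643)
∠(n_2, n_4) = 128.57°
δ = |180° − 128.57°| = 51.43°
51.43° ≤ 2α = 69.98°  →  valid

δ = 51.43°, valid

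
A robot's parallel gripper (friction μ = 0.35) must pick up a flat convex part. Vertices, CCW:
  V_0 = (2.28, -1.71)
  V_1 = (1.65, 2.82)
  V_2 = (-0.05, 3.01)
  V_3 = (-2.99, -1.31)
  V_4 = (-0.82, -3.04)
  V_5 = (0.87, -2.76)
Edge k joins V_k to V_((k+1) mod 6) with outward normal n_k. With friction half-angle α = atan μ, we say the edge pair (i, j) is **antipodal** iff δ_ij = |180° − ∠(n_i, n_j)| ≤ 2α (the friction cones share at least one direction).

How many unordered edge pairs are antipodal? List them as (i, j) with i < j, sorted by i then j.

α = atan 0.35 = 19.29°;  2α = 38.58°
n_0 = (+0.9905, +0.1377)
n_1 = (+0.1111, +0.9938)
n_2 = (-0.8267, +0.5626)
n_3 = (-0.6234, -0.7819)
n_4 = (+0.1635, -0.9866)
n_5 = (+0.5973, -0.8020)
  (0,1): δ = 104.29°  ·
  (0,2): δ = 42.15°  ·
  (0,3): δ = 43.52°  ·
  (0,4): δ = 91.49°  ·
  (0,5): δ = 118.76°  ·
  (1,2): δ = 117.86°  ·
  (1,3): δ = 32.19°  ✓
  (1,4): δ = 15.78°  ✓
  (1,5): δ = 43.05°  ·
  (2,3): δ = 94.33°  ·
  (2,4): δ = 46.36°  ·
  (2,5): δ = 19.09°  ✓
  (3,4): δ = 132.03°  ·
  (3,5): δ = 104.76°  ·
  (4,5): δ = 152.73°  ·
antipodal pairs: 3

count = 3; pairs: (1,3), (1,4), (2,5)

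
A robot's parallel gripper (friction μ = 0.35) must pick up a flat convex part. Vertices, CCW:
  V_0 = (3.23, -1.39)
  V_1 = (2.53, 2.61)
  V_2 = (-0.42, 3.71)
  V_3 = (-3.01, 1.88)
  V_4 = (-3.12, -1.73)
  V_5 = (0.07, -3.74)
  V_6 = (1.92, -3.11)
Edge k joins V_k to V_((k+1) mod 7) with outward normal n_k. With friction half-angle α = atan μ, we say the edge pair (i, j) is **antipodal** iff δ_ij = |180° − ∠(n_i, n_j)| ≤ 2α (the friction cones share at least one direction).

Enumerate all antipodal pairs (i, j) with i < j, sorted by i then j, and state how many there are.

count = 5; pairs: (0,3), (1,4), (2,5), (2,6), (3,6)

α = atan 0.35 = 19.29°;  2α = 38.58°
n_0 = (+0.9850, +0.1724)
n_1 = (+0.3494, +0.9370)
n_2 = (-0.5771, +0.8167)
n_3 = (-0.9995, +0.0305)
n_4 = (-0.5331, -0.8461)
n_5 = (+0.3224, -0.9466)
n_6 = (+0.7955, -0.6059)
  (0,1): δ = 120.38°  ·
  (0,2): δ = 64.68°  ·
  (0,3): δ = 11.67°  ✓
  (0,4): δ = 47.86°  ·
  (0,5): δ = 98.88°  ·
  (0,6): δ = 132.78°  ·
  (1,2): δ = 124.31°  ·
  (1,3): δ = 71.30°  ·
  (1,4): δ = 11.77°  ✓
  (1,5): δ = 39.26°  ·
  (1,6): δ = 73.16°  ·
  (2,3): δ = 126.99°  ·
  (2,4): δ = 67.46°  ·
  (2,5): δ = 16.44°  ✓
  (2,6): δ = 17.46°  ✓
  (3,4): δ = 120.47°  ·
  (3,5): δ = 69.45°  ·
  (3,6): δ = 35.55°  ✓
  (4,5): δ = 128.98°  ·
  (4,6): δ = 95.08°  ·
  (5,6): δ = 146.10°  ·
antipodal pairs: 5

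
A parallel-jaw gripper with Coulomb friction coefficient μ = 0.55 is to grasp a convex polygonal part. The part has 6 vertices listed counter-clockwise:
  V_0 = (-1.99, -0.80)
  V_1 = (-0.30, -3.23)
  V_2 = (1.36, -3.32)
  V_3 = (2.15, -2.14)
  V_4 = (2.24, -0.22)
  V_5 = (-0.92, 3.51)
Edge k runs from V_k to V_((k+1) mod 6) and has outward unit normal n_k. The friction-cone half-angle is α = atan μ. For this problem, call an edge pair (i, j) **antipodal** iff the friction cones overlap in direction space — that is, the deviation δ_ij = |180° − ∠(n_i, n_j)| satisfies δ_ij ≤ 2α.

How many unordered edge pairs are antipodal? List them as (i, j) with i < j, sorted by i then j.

α = atan 0.55 = 28.81°;  2α = 57.62°
n_0 = (-0.8210, -0.5710)
n_1 = (-0.0541, -0.9985)
n_2 = (+0.8310, -0.5563)
n_3 = (+0.9989, -0.0468)
n_4 = (+0.7630, +0.6464)
n_5 = (-0.9705, +0.2409)
  (0,1): δ = 127.92°  ·
  (0,2): δ = 68.62°  ·
  (0,3): δ = 37.50°  ✓
  (0,4): δ = 5.45°  ✓
  (0,5): δ = 131.24°  ·
  (1,2): δ = 120.70°  ·
  (1,3): δ = 89.58°  ·
  (1,4): δ = 46.63°  ✓
  (1,5): δ = 79.16°  ·
  (2,3): δ = 148.88°  ·
  (2,4): δ = 105.93°  ·
  (2,5): δ = 19.86°  ✓
  (3,4): δ = 137.05°  ·
  (3,5): δ = 11.26°  ✓
  (4,5): δ = 54.21°  ✓
antipodal pairs: 6

count = 6; pairs: (0,3), (0,4), (1,4), (2,5), (3,5), (4,5)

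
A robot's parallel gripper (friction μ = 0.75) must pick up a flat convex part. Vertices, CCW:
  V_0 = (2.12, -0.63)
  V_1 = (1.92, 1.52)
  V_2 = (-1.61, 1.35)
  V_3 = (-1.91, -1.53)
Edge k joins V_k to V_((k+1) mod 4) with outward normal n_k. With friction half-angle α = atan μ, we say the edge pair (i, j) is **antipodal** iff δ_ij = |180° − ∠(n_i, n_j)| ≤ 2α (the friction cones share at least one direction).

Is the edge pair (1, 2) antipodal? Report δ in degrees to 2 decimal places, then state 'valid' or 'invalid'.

α = atan 0.75 = 36.87°;  2α = 73.74°
edge 1: e_1 = (-3.53, -0.17);  n_1 = (-0.0481, +0.9988)
edge 2: e_2 = (-0.30, -2.88);  n_2 = (-0.9946, +0.1036)
∠(n_1, n_2) = 81.30°
δ = |180° − 81.30°| = 98.70°
98.70° > 2α = 73.74°  →  invalid

δ = 98.70°, invalid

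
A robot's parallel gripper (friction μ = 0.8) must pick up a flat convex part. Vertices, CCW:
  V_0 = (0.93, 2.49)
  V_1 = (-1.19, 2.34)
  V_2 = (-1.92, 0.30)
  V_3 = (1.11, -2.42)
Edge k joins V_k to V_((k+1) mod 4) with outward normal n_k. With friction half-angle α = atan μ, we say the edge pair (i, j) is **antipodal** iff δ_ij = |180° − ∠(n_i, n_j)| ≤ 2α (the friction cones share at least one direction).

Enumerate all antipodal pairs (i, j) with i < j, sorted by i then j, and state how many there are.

α = atan 0.8 = 38.66°;  2α = 77.32°
n_0 = (-0.0706, +0.9975)
n_1 = (-0.9415, +0.3369)
n_2 = (-0.6680, -0.7441)
n_3 = (+0.9993, +0.0366)
  (0,1): δ = 113.74°  ·
  (0,2): δ = 45.96°  ✓
  (0,3): δ = 88.05°  ·
  (1,2): δ = 112.22°  ·
  (1,3): δ = 21.79°  ✓
  (2,3): δ = 45.99°  ✓
antipodal pairs: 3

count = 3; pairs: (0,2), (1,3), (2,3)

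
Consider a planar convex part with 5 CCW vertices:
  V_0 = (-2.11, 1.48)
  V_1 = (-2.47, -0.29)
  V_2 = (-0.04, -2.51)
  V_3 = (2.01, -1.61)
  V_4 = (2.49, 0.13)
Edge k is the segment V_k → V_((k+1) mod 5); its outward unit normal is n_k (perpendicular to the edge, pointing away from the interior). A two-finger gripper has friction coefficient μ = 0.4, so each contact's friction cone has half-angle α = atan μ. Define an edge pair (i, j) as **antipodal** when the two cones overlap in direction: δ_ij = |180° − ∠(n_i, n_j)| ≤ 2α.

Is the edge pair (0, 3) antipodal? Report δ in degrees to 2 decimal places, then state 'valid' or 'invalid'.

α = atan 0.4 = 21.80°;  2α = 43.60°
edge 0: e_0 = (-0.36, -1.77);  n_0 = (-0.9799, +0.1993)
edge 3: e_3 = (+0.48, +1.74);  n_3 = (+0.9640, -0.2659)
∠(n_0, n_3) = 176.07°
δ = |180° − 176.07°| = 3.93°
3.93° ≤ 2α = 43.60°  →  valid

δ = 3.93°, valid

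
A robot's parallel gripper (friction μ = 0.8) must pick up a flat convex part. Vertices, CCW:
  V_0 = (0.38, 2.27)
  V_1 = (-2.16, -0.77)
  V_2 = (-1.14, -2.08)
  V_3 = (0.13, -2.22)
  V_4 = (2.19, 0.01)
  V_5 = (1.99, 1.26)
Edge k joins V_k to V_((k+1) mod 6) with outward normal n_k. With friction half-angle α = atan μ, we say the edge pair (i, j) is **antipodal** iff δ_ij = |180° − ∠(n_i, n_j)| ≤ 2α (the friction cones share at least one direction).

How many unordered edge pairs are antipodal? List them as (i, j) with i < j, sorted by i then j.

count = 7; pairs: (0,2), (0,3), (0,4), (1,4), (1,5), (2,4), (2,5)

α = atan 0.8 = 38.66°;  2α = 77.32°
n_0 = (-0.7674, +0.6412)
n_1 = (-0.7890, -0.6144)
n_2 = (-0.1096, -0.9940)
n_3 = (+0.7346, -0.6786)
n_4 = (+0.9874, +0.1580)
n_5 = (+0.5314, +0.8471)
  (0,1): δ = 102.22°  ·
  (0,2): δ = 56.41°  ✓
  (0,3): δ = 2.85°  ✓
  (0,4): δ = 48.97°  ✓
  (0,5): δ = 97.78°  ·
  (1,2): δ = 134.20°  ·
  (1,3): δ = 80.64°  ·
  (1,4): δ = 28.81°  ✓
  (1,5): δ = 19.99°  ✓
  (2,3): δ = 126.44°  ·
  (2,4): δ = 74.62°  ✓
  (2,5): δ = 25.81°  ✓
  (3,4): δ = 128.18°  ·
  (3,5): δ = 79.37°  ·
  (4,5): δ = 131.19°  ·
antipodal pairs: 7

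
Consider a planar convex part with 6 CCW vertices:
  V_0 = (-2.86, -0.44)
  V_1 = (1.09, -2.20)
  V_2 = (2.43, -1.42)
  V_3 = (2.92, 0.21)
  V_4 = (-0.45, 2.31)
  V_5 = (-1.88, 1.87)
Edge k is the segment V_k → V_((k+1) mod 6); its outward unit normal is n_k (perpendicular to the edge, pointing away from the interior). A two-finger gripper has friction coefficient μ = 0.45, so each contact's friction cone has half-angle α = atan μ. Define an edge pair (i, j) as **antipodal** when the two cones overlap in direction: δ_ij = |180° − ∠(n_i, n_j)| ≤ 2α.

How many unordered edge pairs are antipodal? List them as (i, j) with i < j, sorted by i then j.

count = 5; pairs: (0,3), (0,4), (1,4), (1,5), (2,5)

α = atan 0.45 = 24.23°;  2α = 48.46°
n_0 = (-0.4070, -0.9134)
n_1 = (+0.5031, -0.8642)
n_2 = (+0.9577, -0.2879)
n_3 = (+0.5289, +0.8487)
n_4 = (-0.2941, +0.9558)
n_5 = (-0.9206, +0.3905)
  (0,1): δ = 125.78°  ·
  (0,2): δ = 82.72°  ·
  (0,3): δ = 7.91°  ✓
  (0,4): δ = 41.12°  ✓
  (0,5): δ = 91.03°  ·
  (1,2): δ = 136.93°  ·
  (1,3): δ = 62.13°  ·
  (1,4): δ = 13.10°  ✓
  (1,5): δ = 36.81°  ✓
  (2,3): δ = 105.20°  ·
  (2,4): δ = 56.17°  ·
  (2,5): δ = 6.26°  ✓
  (3,4): δ = 130.97°  ·
  (3,5): δ = 81.06°  ·
  (4,5): δ = 130.09°  ·
antipodal pairs: 5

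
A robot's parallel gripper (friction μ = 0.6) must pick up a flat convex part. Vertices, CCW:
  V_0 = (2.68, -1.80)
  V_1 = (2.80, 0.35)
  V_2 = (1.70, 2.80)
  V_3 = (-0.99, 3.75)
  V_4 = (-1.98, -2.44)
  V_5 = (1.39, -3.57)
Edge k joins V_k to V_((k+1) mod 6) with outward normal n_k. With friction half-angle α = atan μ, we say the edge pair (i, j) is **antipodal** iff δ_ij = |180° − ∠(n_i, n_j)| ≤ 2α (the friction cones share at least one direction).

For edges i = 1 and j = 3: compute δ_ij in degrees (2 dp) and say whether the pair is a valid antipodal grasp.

δ = 33.27°, valid

α = atan 0.6 = 30.96°;  2α = 61.93°
edge 1: e_1 = (-1.10, +2.45);  n_1 = (+0.9123, +0.4096)
edge 3: e_3 = (-0.99, -6.19);  n_3 = (-0.9875, +0.1579)
∠(n_1, n_3) = 146.73°
δ = |180° − 146.73°| = 33.27°
33.27° ≤ 2α = 61.93°  →  valid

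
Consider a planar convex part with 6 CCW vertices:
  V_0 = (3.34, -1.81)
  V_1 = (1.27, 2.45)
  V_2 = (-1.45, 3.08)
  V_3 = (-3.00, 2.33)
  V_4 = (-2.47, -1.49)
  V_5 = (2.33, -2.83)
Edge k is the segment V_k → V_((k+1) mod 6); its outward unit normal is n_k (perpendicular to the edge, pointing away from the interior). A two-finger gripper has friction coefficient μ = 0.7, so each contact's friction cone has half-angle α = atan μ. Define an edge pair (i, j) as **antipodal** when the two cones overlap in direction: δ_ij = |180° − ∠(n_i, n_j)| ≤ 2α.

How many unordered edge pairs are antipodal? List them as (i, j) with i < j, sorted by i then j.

count = 8; pairs: (0,3), (0,4), (1,3), (1,4), (1,5), (2,4), (2,5), (3,5)

α = atan 0.7 = 34.99°;  2α = 69.98°
n_0 = (+0.8994, +0.4371)
n_1 = (+0.2256, +0.9742)
n_2 = (-0.4356, +0.9002)
n_3 = (-0.9905, -0.1374)
n_4 = (-0.2689, -0.9632)
n_5 = (+0.7106, -0.7036)
  (0,1): δ = 128.96°  ·
  (0,2): δ = 90.09°  ·
  (0,3): δ = 18.02°  ✓
  (0,4): δ = 48.49°  ✓
  (0,5): δ = 109.37°  ·
  (1,2): δ = 141.14°  ·
  (1,3): δ = 69.06°  ✓
  (1,4): δ = 2.56°  ✓
  (1,5): δ = 58.32°  ✓
  (2,3): δ = 107.92°  ·
  (2,4): δ = 41.42°  ✓
  (2,5): δ = 19.46°  ✓
  (3,4): δ = 113.50°  ·
  (3,5): δ = 52.62°  ✓
  (4,5): δ = 119.12°  ·
antipodal pairs: 8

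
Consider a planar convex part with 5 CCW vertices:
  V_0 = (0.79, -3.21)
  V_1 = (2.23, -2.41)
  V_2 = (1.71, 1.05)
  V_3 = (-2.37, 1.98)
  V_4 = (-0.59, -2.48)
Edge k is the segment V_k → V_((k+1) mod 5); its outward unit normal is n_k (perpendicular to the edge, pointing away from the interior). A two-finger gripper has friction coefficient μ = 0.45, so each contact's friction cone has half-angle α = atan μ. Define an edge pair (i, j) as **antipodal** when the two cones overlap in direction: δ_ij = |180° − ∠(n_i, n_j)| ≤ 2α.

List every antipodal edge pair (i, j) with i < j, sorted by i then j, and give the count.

count = 3; pairs: (0,2), (1,3), (2,4)

α = atan 0.45 = 24.23°;  2α = 48.46°
n_0 = (+0.4856, -0.8742)
n_1 = (+0.9889, +0.1486)
n_2 = (+0.2222, +0.9750)
n_3 = (-0.9288, -0.3707)
n_4 = (-0.4676, -0.8839)
  (0,1): δ = 110.51°  ·
  (0,2): δ = 41.90°  ✓
  (0,3): δ = 82.70°  ·
  (0,4): δ = 123.07°  ·
  (1,2): δ = 111.39°  ·
  (1,3): δ = 13.21°  ✓
  (1,4): δ = 53.57°  ·
  (2,3): δ = 55.40°  ·
  (2,4): δ = 15.04°  ✓
  (3,4): δ = 139.64°  ·
antipodal pairs: 3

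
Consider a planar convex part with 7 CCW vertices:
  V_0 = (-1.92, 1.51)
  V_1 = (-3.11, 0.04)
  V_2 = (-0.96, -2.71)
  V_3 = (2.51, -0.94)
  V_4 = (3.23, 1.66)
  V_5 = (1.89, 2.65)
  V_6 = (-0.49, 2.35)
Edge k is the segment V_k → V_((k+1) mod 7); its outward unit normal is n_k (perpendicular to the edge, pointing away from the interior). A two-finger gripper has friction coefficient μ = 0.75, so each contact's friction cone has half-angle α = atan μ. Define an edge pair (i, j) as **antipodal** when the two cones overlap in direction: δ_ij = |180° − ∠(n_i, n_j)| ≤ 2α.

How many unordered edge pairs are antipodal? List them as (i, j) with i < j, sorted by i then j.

count = 10; pairs: (0,2), (0,3), (1,3), (1,4), (1,5), (2,4), (2,5), (2,6), (3,5), (3,6)

α = atan 0.75 = 36.87°;  2α = 73.74°
n_0 = (-0.7772, +0.6292)
n_1 = (-0.7878, -0.6159)
n_2 = (+0.4544, -0.8908)
n_3 = (+0.9637, -0.2669)
n_4 = (+0.5942, +0.8043)
n_5 = (-0.1251, +0.9921)
n_6 = (-0.5065, +0.8622)
  (0,1): δ = 102.99°  ·
  (0,2): δ = 23.98°  ✓
  (0,3): δ = 23.51°  ✓
  (0,4): δ = 92.53°  ·
  (0,5): δ = 136.18°  ·
  (0,6): δ = 159.42°  ·
  (1,2): δ = 100.99°  ·
  (1,3): δ = 53.50°  ✓
  (1,4): δ = 15.52°  ✓
  (1,5): δ = 59.17°  ✓
  (1,6): δ = 82.41°  ·
  (2,3): δ = 132.50°  ·
  (2,4): δ = 63.48°  ✓
  (2,5): δ = 19.84°  ✓
  (2,6): δ = 3.40°  ✓
  (3,4): δ = 110.98°  ·
  (3,5): δ = 67.34°  ✓
  (3,6): δ = 44.09°  ✓
  (4,5): δ = 136.36°  ·
  (4,6): δ = 113.11°  ·
  (5,6): δ = 156.75°  ·
antipodal pairs: 10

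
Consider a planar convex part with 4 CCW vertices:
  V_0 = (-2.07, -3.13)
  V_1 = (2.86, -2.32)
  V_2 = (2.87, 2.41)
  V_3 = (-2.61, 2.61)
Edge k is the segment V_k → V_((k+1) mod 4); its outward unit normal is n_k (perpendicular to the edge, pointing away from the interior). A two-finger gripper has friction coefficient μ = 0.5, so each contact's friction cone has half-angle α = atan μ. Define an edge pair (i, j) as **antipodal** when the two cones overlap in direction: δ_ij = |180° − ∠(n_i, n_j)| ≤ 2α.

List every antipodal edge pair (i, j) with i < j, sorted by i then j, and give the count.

count = 2; pairs: (0,2), (1,3)

α = atan 0.5 = 26.57°;  2α = 53.13°
n_0 = (+0.1621, -0.9868)
n_1 = (+1.0000, -0.0021)
n_2 = (+0.0365, +0.9993)
n_3 = (-0.9956, -0.0937)
  (0,1): δ = 99.45°  ·
  (0,2): δ = 11.42°  ✓
  (0,3): δ = 86.04°  ·
  (1,2): δ = 91.97°  ·
  (1,3): δ = 5.50°  ✓
  (2,3): δ = 82.54°  ·
antipodal pairs: 2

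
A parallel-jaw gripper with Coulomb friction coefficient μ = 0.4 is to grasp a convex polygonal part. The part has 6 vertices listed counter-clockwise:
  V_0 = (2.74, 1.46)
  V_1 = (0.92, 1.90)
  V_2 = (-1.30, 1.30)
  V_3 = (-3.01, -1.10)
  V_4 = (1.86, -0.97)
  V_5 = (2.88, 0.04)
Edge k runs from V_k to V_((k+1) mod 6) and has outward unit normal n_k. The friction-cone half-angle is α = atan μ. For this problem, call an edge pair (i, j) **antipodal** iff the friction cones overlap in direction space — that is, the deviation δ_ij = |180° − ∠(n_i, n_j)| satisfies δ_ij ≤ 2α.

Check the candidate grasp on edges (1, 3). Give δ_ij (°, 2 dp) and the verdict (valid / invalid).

α = atan 0.4 = 21.80°;  2α = 43.60°
edge 1: e_1 = (-2.22, -0.60);  n_1 = (-0.2609, +0.9654)
edge 3: e_3 = (+4.87, +0.13);  n_3 = (+0.0267, -0.9996)
∠(n_1, n_3) = 166.41°
δ = |180° − 166.41°| = 13.59°
13.59° ≤ 2α = 43.60°  →  valid

δ = 13.59°, valid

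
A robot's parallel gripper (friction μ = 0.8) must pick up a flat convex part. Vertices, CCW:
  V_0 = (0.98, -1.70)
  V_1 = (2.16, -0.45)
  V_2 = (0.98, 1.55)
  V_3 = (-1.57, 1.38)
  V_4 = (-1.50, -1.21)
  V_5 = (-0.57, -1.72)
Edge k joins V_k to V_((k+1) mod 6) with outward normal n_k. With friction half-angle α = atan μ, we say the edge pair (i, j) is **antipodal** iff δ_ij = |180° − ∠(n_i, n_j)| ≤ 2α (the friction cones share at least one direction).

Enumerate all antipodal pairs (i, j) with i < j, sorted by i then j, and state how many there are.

α = atan 0.8 = 38.66°;  2α = 77.32°
n_0 = (+0.7272, -0.6865)
n_1 = (+0.8613, +0.5081)
n_2 = (-0.0665, +0.9978)
n_3 = (-0.9996, -0.0270)
n_4 = (-0.4808, -0.8768)
n_5 = (+0.0129, -0.9999)
  (0,1): δ = 106.11°  ·
  (0,2): δ = 42.84°  ✓
  (0,3): δ = 44.90°  ✓
  (0,4): δ = 104.61°  ·
  (0,5): δ = 134.09°  ·
  (1,2): δ = 116.73°  ·
  (1,3): δ = 28.99°  ✓
  (1,4): δ = 30.72°  ✓
  (1,5): δ = 60.20°  ✓
  (2,3): δ = 92.27°  ·
  (2,4): δ = 32.55°  ✓
  (2,5): δ = 3.07°  ✓
  (3,4): δ = 120.29°  ·
  (3,5): δ = 90.81°  ·
  (4,5): δ = 150.52°  ·
antipodal pairs: 7

count = 7; pairs: (0,2), (0,3), (1,3), (1,4), (1,5), (2,4), (2,5)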